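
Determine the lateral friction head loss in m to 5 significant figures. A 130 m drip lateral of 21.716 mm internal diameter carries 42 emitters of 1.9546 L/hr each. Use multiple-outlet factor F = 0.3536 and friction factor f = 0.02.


Approach: apply Darcy-Weisbach with the multiple-outlet F-factor, Q = n*q/(3600*1000) m^3/s; v = Q/A; hf = F*f*(L/D)*(v^2/(2g)).
Q = 42*1.9546/(3600*1000) = 2.280367e-05 m^3/s
A = pi*(21.716e-3/2)^2 = 3.703817e-04 m^2, so v = Q/A = 0.06156801 m/s
hf = 0.3536*0.02*(130/0.021716)*(0.06156801^2/(2*9.81)) = 0.0081793 m
Therefore the lateral friction head loss = 0.0081793 m.


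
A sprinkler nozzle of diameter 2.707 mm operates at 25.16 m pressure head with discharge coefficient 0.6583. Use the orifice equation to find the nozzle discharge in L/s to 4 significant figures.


Approach: apply the orifice equation, Q = Cd*A*sqrt(2*g*h), A = pi*(d/2)^2.
A = pi*(2.707e-3/2)^2 = 5.75528e-06 m^2
Q = 0.6583 * 5.75528e-06 * sqrt(2*9.81*25.16) * 1000 = 0.08418 L/s
Therefore the nozzle discharge = 0.08418 L/s.


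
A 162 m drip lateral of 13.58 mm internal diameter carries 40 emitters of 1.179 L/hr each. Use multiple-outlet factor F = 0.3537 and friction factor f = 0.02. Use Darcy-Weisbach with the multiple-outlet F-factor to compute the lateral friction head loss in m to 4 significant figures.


Approach: apply Darcy-Weisbach with the multiple-outlet F-factor, Q = n*q/(3600*1000) m^3/s; v = Q/A; hf = F*f*(L/D)*(v^2/(2g)).
Q = 40*1.179/(3600*1000) = 1.31000e-05 m^3/s
A = pi*(13.58e-3/2)^2 = 1.44840e-04 m^2, so v = Q/A = 0.0904444 m/s
hf = 0.3537*0.02*(162/0.01358)*(0.0904444^2/(2*9.81)) = 0.03518 m
Therefore the lateral friction head loss = 0.03518 m.


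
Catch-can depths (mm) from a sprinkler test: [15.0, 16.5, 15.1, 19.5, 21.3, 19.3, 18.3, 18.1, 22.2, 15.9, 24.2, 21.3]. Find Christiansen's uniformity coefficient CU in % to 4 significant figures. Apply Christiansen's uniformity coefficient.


Approach: apply Christiansen's uniformity coefficient, CU = (1 - mean_abs_deviation/mean)*100.
mean = 18.8917 mm
mean |d_i - mean| = 2.40833 mm
CU = (1 - 2.40833/18.8917)*100 = 87.25 %
Therefore Christiansen's uniformity coefficient CU = 87.25 %.


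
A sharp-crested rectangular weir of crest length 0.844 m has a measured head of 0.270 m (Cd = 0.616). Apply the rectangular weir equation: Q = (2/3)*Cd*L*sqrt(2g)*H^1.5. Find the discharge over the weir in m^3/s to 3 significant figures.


Q = (2/3)*0.616*0.844*sqrt(2*9.81)*0.270^1.5 = 0.215 m^3/s
Therefore the discharge over the weir = 0.215 m^3/s.


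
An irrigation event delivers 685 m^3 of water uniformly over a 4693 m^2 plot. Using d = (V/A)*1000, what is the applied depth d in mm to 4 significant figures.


d = (685 / 4693) * 1000 = 146.0 mm
Therefore the applied depth d = 146.0 mm.


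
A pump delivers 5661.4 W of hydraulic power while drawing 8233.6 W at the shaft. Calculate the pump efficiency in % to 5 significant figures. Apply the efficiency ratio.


Approach: apply the efficiency ratio, eta = (P_out/P_in)*100.
eta = (5661.4 / 8233.6) * 100 = 68.760 %
Therefore the pump efficiency = 68.760 %.


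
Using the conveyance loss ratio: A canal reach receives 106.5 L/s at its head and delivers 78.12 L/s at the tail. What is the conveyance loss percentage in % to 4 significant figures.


Approach: apply the conveyance loss ratio, loss% = ((Q_head - Q_tail)/Q_head)*100.
loss = ((106.5 - 78.12)/106.5)*100 = 26.65 %
Therefore the conveyance loss percentage = 26.65 %.


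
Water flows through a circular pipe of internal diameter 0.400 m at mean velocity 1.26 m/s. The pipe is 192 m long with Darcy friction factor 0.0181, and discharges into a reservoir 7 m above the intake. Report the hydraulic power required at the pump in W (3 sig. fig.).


Approach: apply continuity + Darcy-Weisbach + hydraulic power, Q = A*v; hf = f*(L/D)*(v^2/(2g)); H = static + hf; P = rho*g*Q*H.
Step 1 — flow rate (continuity, Q = A*v):
  A = pi*(0.400/2)^2 = 0.12566 m^2
  Q = 0.12566 * 1.26 = 0.15834 m^3/s
Step 2 — friction head loss (Darcy-Weisbach):
  hf = 0.0181 * (192/0.400) * (1.26^2 / (2*9.81))
  hf = 0.70301 m
Step 3 — total head: H = 7 + 0.70301 = 7.7030 m
Step 4 — hydraulic power (P = rho*g*Q*H):
  P = 1000 * 9.81 * 0.15834 * 7.7030 = 12000 W
Therefore the hydraulic power required at the pump = 12000 W.


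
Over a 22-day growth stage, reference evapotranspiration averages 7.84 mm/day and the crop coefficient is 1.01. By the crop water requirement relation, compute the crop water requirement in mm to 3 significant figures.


Approach: apply the crop water requirement relation, CWR = ET0 * Kc * days.
CWR = 7.84 * 1.01 * 22 = 174 mm
Therefore the crop water requirement = 174 mm.


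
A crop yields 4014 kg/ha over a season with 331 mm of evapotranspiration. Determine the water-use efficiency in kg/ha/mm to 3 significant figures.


Approach: apply the water-use efficiency ratio, WUE = yield/ET.
WUE = 4014 / 331 = 12.1 kg/ha/mm
Therefore the water-use efficiency = 12.1 kg/ha/mm.


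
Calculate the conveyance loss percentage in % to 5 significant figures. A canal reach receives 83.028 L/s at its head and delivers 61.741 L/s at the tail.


Approach: apply the conveyance loss ratio, loss% = ((Q_head - Q_tail)/Q_head)*100.
loss = ((83.028 - 61.741)/83.028)*100 = 25.638 %
Therefore the conveyance loss percentage = 25.638 %.


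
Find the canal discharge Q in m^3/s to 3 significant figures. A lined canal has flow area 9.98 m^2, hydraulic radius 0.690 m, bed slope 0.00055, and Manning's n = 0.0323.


Approach: apply Manning's equation, Q = (1/n)*A*R^(2/3)*S^(1/2).
Q = (1/0.0323) * 9.98 * 0.690^(2/3) * 0.00055^(1/2) = 5.66 m^3/s
Therefore the canal discharge Q = 5.66 m^3/s.


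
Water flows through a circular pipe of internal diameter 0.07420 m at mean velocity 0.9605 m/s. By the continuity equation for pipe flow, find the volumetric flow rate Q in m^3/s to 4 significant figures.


Approach: apply the continuity equation for pipe flow, Q = A * v with A = pi*(D/2)^2.
A = pi*(0.07420/2)^2 = 0.00432412 m^2
Q = 0.00432412 * 0.9605 = 0.004153 m^3/s
Therefore the volumetric flow rate Q = 0.004153 m^3/s.


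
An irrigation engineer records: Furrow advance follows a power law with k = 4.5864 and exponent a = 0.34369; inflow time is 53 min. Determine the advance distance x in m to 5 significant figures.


Approach: apply the power-law advance function, x = k*t^a.
x = 4.5864 * 53^0.34369 = 17.951 m
Therefore the advance distance x = 17.951 m.


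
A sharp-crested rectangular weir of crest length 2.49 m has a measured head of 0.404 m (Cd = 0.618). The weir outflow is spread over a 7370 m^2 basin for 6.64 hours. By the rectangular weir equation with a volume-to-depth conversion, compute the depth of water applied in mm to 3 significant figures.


Approach: apply the rectangular weir equation with a volume-to-depth conversion, Q = (2/3)*Cd*L*sqrt(2g)*H^1.5; d = Q*t/A * 1000.
Step 1 — weir discharge:
  Q = (2/3)*0.618*2.49*sqrt(2*9.81)*0.404^1.5 = 1.1669 m^3/s
Step 2 — volume: V = 1.1669 * 6.64*3600 = 27893 m^3
Step 3 — depth: d = V/A * 1000 = 27893/7370 * 1000 = 3780 mm
Therefore the depth of water applied = 3780 mm.


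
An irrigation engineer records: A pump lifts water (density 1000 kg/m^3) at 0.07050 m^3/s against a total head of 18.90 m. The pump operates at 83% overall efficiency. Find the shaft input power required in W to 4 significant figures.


Approach: apply hydraulic power then efficiency conversion, P = rho*g*Q*H; P_in = P/eta.
Step 1 — hydraulic power (P = rho*g*Q*H):
  P = 1000 * 9.81 * 0.07050 * 18.90 = 13071.3 W
Step 2 — input power: P_in = P/eta = 13071.3 / 0.83 = 15750 W
Therefore the shaft input power required = 15750 W.


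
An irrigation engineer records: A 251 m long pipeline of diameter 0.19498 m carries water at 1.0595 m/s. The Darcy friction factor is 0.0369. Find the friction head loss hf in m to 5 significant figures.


Approach: apply the Darcy-Weisbach equation, hf = f*(L/D)*(v^2/(2g)).
hf = 0.0369 * (251/0.19498) * (1.0595^2 / (2*9.81))
hf = 2.7178 m
Therefore the friction head loss hf = 2.7178 m.


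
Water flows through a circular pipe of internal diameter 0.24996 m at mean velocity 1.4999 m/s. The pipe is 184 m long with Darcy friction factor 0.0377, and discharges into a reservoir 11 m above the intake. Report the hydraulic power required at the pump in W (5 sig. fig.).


Approach: apply continuity + Darcy-Weisbach + hydraulic power, Q = A*v; hf = f*(L/D)*(v^2/(2g)); H = static + hf; P = rho*g*Q*H.
Step 1 — flow rate (continuity, Q = A*v):
  A = pi*(0.24996/2)^2 = 0.04907168 m^2
  Q = 0.04907168 * 1.4999 = 0.07360261 m^3/s
Step 2 — friction head loss (Darcy-Weisbach):
  hf = 0.0377 * (184/0.24996) * (1.4999^2 / (2*9.81))
  hf = 3.182103 m
Step 3 — total head: H = 11 + 3.182103 = 14.18210 m
Step 4 — hydraulic power (P = rho*g*Q*H):
  P = 1000 * 9.81 * 0.07360261 * 14.18210 = 10240 W
Therefore the hydraulic power required at the pump = 10240 W.


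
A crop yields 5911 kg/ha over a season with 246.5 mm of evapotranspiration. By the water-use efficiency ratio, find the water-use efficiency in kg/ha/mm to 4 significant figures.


Approach: apply the water-use efficiency ratio, WUE = yield/ET.
WUE = 5911 / 246.5 = 23.98 kg/ha/mm
Therefore the water-use efficiency = 23.98 kg/ha/mm.


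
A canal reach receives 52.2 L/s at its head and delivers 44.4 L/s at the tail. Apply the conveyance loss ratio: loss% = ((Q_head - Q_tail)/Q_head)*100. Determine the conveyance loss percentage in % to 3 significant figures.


loss = ((52.2 - 44.4)/52.2)*100 = 14.9 %
Therefore the conveyance loss percentage = 14.9 %.


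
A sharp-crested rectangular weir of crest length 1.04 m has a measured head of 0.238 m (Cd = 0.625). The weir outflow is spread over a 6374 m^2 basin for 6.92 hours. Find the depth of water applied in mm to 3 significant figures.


Approach: apply the rectangular weir equation with a volume-to-depth conversion, Q = (2/3)*Cd*L*sqrt(2g)*H^1.5; d = Q*t/A * 1000.
Step 1 — weir discharge:
  Q = (2/3)*0.625*1.04*sqrt(2*9.81)*0.238^1.5 = 0.22286 m^3/s
Step 2 — volume: V = 0.22286 * 6.92*3600 = 5552.0 m^3
Step 3 — depth: d = V/A * 1000 = 5552.0/6374 * 1000 = 871 mm
Therefore the depth of water applied = 871 mm.


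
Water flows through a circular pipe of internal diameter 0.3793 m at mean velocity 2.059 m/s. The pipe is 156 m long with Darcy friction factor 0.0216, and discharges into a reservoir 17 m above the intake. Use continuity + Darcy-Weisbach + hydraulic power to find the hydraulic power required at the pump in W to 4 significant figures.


Approach: apply continuity + Darcy-Weisbach + hydraulic power, Q = A*v; hf = f*(L/D)*(v^2/(2g)); H = static + hf; P = rho*g*Q*H.
Step 1 — flow rate (continuity, Q = A*v):
  A = pi*(0.3793/2)^2 = 0.112994 m^2
  Q = 0.112994 * 2.059 = 0.232655 m^3/s
Step 2 — friction head loss (Darcy-Weisbach):
  hf = 0.0216 * (156/0.3793) * (2.059^2 / (2*9.81))
  hf = 1.91959 m
Step 3 — total head: H = 17 + 1.91959 = 18.9196 m
Step 4 — hydraulic power (P = rho*g*Q*H):
  P = 1000 * 9.81 * 0.232655 * 18.9196 = 43180 W
Therefore the hydraulic power required at the pump = 43180 W.


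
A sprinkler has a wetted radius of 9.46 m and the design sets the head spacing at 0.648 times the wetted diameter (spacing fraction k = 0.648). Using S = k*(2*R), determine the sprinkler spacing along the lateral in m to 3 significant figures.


S = 0.648 * (2 * 9.46) = 12.3 m
Therefore the sprinkler spacing along the lateral = 12.3 m.


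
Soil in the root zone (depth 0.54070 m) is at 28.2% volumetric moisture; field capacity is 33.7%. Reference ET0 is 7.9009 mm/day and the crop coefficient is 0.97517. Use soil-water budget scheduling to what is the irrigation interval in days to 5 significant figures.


Approach: apply soil-water budget scheduling, SMD = (FC-theta)/100*depth*1000; ETc = ET0*Kc; interval = SMD/ETc.
Step 1 — soil moisture deficit:
  SMD = (33.7 - 28.2)/100 * 0.54070 * 1000 = 29.73850 mm
Step 2 — daily crop ET (ETc = ET0*Kc):
  ETc = 7.9009 * 0.97517 = 7.704721 mm/day
Step 3 — irrigation interval (SMD/ETc):
  interval = 29.73850 / 7.704721 = 3.8598 days
Therefore the irrigation interval = 3.8598 days.


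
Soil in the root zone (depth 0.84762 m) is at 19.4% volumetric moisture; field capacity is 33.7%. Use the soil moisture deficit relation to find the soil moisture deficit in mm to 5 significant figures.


Approach: apply the soil moisture deficit relation, SMD = (FC - theta)/100 * depth * 1000.
SMD = (33.7 - 19.4)/100 * 0.84762 * 1000 = 121.21 mm
Therefore the soil moisture deficit = 121.21 mm.


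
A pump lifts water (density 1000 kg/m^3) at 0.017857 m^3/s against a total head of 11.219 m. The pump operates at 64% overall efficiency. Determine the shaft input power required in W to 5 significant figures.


Approach: apply hydraulic power then efficiency conversion, P = rho*g*Q*H; P_in = P/eta.
Step 1 — hydraulic power (P = rho*g*Q*H):
  P = 1000 * 9.81 * 0.017857 * 11.219 = 1965.313 W
Step 2 — input power: P_in = P/eta = 1965.313 / 0.64 = 3070.8 W
Therefore the shaft input power required = 3070.8 W.


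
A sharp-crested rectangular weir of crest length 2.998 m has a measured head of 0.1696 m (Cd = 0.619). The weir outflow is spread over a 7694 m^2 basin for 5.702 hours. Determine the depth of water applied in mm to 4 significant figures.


Approach: apply the rectangular weir equation with a volume-to-depth conversion, Q = (2/3)*Cd*L*sqrt(2g)*H^1.5; d = Q*t/A * 1000.
Step 1 — weir discharge:
  Q = (2/3)*0.619*2.998*sqrt(2*9.81)*0.1696^1.5 = 0.382754 m^3/s
Step 2 — volume: V = 0.382754 * 5.702*3600 = 7856.86 m^3
Step 3 — depth: d = V/A * 1000 = 7856.86/7694 * 1000 = 1021 mm
Therefore the depth of water applied = 1021 mm.


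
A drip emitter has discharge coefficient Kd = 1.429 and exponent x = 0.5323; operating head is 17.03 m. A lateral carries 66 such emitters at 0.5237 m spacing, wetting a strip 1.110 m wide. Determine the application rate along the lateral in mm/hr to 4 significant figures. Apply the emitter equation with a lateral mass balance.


Approach: apply the emitter equation with a lateral mass balance, q = Kd*h^x; Q = n*q; rate = Q/(n*spacing*width).
Step 1 — single emitter flow (q = Kd*h^x):
  q = 1.429 * 17.03^0.5323 = 6.46261 L/hr
Step 2 — total lateral flow: Q = 66 * 6.46261 = 426.532 L/hr
Step 3 — wetted area: A = 66 * 0.5237 * 1.110 = 38.3663 m^2
Step 4 — application rate: Q/A = 426.532/38.3663 = 11.12 mm/hr
Therefore the application rate along the lateral = 11.12 mm/hr.


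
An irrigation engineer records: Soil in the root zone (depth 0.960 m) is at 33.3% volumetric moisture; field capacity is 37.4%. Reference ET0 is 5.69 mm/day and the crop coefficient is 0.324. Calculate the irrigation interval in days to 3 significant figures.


Approach: apply soil-water budget scheduling, SMD = (FC-theta)/100*depth*1000; ETc = ET0*Kc; interval = SMD/ETc.
Step 1 — soil moisture deficit:
  SMD = (37.4 - 33.3)/100 * 0.960 * 1000 = 39.360 mm
Step 2 — daily crop ET (ETc = ET0*Kc):
  ETc = 5.69 * 0.324 = 1.8436 mm/day
Step 3 — irrigation interval (SMD/ETc):
  interval = 39.360 / 1.8436 = 21.3 days
Therefore the irrigation interval = 21.3 days.


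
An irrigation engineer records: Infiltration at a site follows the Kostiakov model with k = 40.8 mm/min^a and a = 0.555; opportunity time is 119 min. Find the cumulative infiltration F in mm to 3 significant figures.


Approach: apply the Kostiakov infiltration equation, F = k*t^a.
F = 40.8 * 119^0.555 = 579 mm
Therefore the cumulative infiltration F = 579 mm.


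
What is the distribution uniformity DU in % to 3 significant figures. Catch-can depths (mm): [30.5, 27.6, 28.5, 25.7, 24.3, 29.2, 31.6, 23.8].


Approach: apply the low-quarter distribution uniformity, DU = (mean of lowest quarter of readings / overall mean)*100.
sorted lowest 2 of 8: [23.8, 24.3] -> mean = 24.050 mm
overall mean = 27.650 mm
DU = (24.050/27.650)*100 = 87.0 %
Therefore the distribution uniformity DU = 87.0 %.


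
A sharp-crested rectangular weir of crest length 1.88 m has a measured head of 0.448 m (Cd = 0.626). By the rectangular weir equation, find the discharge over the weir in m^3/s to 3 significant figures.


Approach: apply the rectangular weir equation, Q = (2/3)*Cd*L*sqrt(2g)*H^1.5.
Q = (2/3)*0.626*1.88*sqrt(2*9.81)*0.448^1.5 = 1.04 m^3/s
Therefore the discharge over the weir = 1.04 m^3/s.


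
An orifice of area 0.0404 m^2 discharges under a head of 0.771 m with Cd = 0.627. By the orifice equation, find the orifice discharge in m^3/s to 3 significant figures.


Approach: apply the orifice equation, Q = Cd*A*sqrt(2*g*h).
Q = 0.627 * 0.0404 * sqrt(2*9.81*0.771) = 0.0985 m^3/s
Therefore the orifice discharge = 0.0985 m^3/s.


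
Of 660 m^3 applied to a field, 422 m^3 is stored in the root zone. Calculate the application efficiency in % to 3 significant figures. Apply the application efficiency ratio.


Approach: apply the application efficiency ratio, Ea = (stored/applied)*100.
Ea = (422/660)*100 = 63.9 %
Therefore the application efficiency = 63.9 %.


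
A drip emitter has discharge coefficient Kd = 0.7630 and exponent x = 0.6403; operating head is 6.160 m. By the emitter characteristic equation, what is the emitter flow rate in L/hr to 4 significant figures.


Approach: apply the emitter characteristic equation, q = Kd * h^x.
q = 0.7630 * 6.160^0.6403 = 2.444 L/hr
Therefore the emitter flow rate = 2.444 L/hr.


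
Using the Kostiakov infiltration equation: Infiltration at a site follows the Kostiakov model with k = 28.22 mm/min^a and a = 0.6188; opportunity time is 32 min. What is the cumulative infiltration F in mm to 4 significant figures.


Approach: apply the Kostiakov infiltration equation, F = k*t^a.
F = 28.22 * 32^0.6188 = 241.0 mm
Therefore the cumulative infiltration F = 241.0 mm.


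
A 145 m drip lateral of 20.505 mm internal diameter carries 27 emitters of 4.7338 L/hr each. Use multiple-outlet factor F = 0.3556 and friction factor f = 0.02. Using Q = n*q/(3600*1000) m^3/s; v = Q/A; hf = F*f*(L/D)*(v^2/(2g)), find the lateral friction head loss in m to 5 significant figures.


Q = 27*4.7338/(3600*1000) = 3.550350e-05 m^3/s
A = pi*(20.505e-3/2)^2 = 3.302246e-04 m^2, so v = Q/A = 0.1075132 m/s
hf = 0.3556*0.02*(145/0.020505)*(0.1075132^2/(2*9.81)) = 0.029630 m
Therefore the lateral friction head loss = 0.029630 m.


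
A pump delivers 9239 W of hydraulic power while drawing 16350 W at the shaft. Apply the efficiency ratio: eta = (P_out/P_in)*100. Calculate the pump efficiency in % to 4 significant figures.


eta = (9239 / 16350) * 100 = 56.51 %
Therefore the pump efficiency = 56.51 %.


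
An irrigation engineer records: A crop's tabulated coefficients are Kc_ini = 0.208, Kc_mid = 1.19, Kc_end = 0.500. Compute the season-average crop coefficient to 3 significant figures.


Approach: apply a simple seasonal average, Kc_avg = (Kc_ini + Kc_mid + Kc_end)/3.
Kc_avg = (0.208 + 1.19 + 0.500)/3 = 0.633
Therefore the season-average crop coefficient = 0.633.


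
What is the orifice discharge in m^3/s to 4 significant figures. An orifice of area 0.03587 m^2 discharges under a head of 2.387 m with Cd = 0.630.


Approach: apply the orifice equation, Q = Cd*A*sqrt(2*g*h).
Q = 0.630 * 0.03587 * sqrt(2*9.81*2.387) = 0.1546 m^3/s
Therefore the orifice discharge = 0.1546 m^3/s.


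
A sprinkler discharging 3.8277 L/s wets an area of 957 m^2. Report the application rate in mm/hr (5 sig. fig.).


Approach: apply the application rate relation, rate = (Q/A)*3600.
rate = (3.8277 / 957) * 3600 = 14.399 mm/hr
Therefore the application rate = 14.399 mm/hr.


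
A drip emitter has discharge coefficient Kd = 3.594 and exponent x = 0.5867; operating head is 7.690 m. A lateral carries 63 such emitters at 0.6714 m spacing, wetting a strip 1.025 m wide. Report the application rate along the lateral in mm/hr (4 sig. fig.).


Approach: apply the emitter equation with a lateral mass balance, q = Kd*h^x; Q = n*q; rate = Q/(n*spacing*width).
Step 1 — single emitter flow (q = Kd*h^x):
  q = 3.594 * 7.690^0.5867 = 11.8946 L/hr
Step 2 — total lateral flow: Q = 63 * 11.8946 = 749.362 L/hr
Step 3 — wetted area: A = 63 * 0.6714 * 1.025 = 43.3557 m^2
Step 4 — application rate: Q/A = 749.362/43.3557 = 17.28 mm/hr
Therefore the application rate along the lateral = 17.28 mm/hr.


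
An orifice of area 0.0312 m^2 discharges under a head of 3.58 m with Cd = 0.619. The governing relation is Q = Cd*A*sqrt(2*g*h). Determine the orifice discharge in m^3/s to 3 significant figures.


Q = 0.619 * 0.0312 * sqrt(2*9.81*3.58) = 0.162 m^3/s
Therefore the orifice discharge = 0.162 m^3/s.


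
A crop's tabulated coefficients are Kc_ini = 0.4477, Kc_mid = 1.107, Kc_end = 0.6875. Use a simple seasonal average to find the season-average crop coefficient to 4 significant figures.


Approach: apply a simple seasonal average, Kc_avg = (Kc_ini + Kc_mid + Kc_end)/3.
Kc_avg = (0.4477 + 1.107 + 0.6875)/3 = 0.7474
Therefore the season-average crop coefficient = 0.7474.


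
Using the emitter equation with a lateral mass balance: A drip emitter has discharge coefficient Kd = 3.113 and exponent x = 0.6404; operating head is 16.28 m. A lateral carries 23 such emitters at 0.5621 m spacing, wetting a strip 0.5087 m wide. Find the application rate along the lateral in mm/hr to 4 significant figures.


Approach: apply the emitter equation with a lateral mass balance, q = Kd*h^x; Q = n*q; rate = Q/(n*spacing*width).
Step 1 — single emitter flow (q = Kd*h^x):
  q = 3.113 * 16.28^0.6404 = 18.5833 L/hr
Step 2 — total lateral flow: Q = 23 * 18.5833 = 427.416 L/hr
Step 3 — wetted area: A = 23 * 0.5621 * 0.5087 = 6.57663 m^2
Step 4 — application rate: Q/A = 427.416/6.57663 = 64.99 mm/hr
Therefore the application rate along the lateral = 64.99 mm/hr.


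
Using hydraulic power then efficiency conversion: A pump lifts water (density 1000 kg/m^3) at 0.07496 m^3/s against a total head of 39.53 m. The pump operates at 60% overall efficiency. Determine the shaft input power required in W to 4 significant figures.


Approach: apply hydraulic power then efficiency conversion, P = rho*g*Q*H; P_in = P/eta.
Step 1 — hydraulic power (P = rho*g*Q*H):
  P = 1000 * 9.81 * 0.07496 * 39.53 = 29068.7 W
Step 2 — input power: P_in = P/eta = 29068.7 / 0.6 = 48450 W
Therefore the shaft input power required = 48450 W.


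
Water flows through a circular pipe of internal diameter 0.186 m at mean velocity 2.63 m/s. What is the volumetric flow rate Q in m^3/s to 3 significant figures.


Approach: apply the continuity equation for pipe flow, Q = A * v with A = pi*(D/2)^2.
A = pi*(0.186/2)^2 = 0.027172 m^2
Q = 0.027172 * 2.63 = 0.0715 m^3/s
Therefore the volumetric flow rate Q = 0.0715 m^3/s.


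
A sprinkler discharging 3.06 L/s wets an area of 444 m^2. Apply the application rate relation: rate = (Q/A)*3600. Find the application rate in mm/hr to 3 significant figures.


rate = (3.06 / 444) * 3600 = 24.8 mm/hr
Therefore the application rate = 24.8 mm/hr.


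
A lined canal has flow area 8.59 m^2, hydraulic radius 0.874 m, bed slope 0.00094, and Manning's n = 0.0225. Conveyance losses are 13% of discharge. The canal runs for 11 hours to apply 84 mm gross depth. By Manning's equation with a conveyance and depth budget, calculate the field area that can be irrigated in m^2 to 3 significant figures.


Approach: apply Manning's equation with a conveyance and depth budget, Q = (1/n)*A*R^(2/3)*S^(1/2); Q_field = Q*(1-loss); Area = Q_field*t/(d/1000).
Step 1 — canal discharge (Manning's equation):
  Q = (1/0.0225) * 8.59 * 0.874^(2/3) * 0.00094^(1/2) = 10.700 m^3/s
Step 2 — delivered flow: Q_field = 10.700*(1 - 13/100) = 9.3090 m^3/s
Step 3 — volume delivered: V = 9.3090 * 11*3600 = 368640 m^3
Step 4 — area served: A = V / (depth/1000) = 368640 / 0.084 = 4390000 m^2
Therefore the field area that can be irrigated = 4390000 m^2.


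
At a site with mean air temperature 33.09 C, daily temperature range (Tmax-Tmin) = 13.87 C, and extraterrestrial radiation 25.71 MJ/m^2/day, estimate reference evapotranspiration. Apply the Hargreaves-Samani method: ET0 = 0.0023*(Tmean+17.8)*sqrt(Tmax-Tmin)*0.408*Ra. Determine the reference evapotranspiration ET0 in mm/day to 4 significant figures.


ET0 = 0.0023*(33.09+17.8)*sqrt(13.87)*0.408*25.71 = 4.573 mm/day
Therefore the reference evapotranspiration ET0 = 4.573 mm/day.


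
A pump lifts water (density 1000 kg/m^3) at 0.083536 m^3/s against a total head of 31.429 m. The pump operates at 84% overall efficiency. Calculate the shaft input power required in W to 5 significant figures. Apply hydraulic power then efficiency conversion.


Approach: apply hydraulic power then efficiency conversion, P = rho*g*Q*H; P_in = P/eta.
Step 1 — hydraulic power (P = rho*g*Q*H):
  P = 1000 * 9.81 * 0.083536 * 31.429 = 25755.69 W
Step 2 — input power: P_in = P/eta = 25755.69 / 0.84 = 30662 W
Therefore the shaft input power required = 30662 W.


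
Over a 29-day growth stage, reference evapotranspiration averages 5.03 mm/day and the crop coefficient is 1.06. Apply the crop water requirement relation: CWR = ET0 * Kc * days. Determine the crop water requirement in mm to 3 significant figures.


CWR = 5.03 * 1.06 * 29 = 155 mm
Therefore the crop water requirement = 155 mm.


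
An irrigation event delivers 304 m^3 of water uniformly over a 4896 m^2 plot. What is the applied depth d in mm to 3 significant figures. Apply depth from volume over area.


Approach: apply depth from volume over area, d = (V/A)*1000.
d = (304 / 4896) * 1000 = 62.1 mm
Therefore the applied depth d = 62.1 mm.


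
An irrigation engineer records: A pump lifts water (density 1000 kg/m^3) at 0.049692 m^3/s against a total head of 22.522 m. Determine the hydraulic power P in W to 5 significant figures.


Approach: apply the hydraulic power relation, P = rho*g*Q*H.
P = 1000 * 9.81 * 0.049692 * 22.522 = 10979 W
Therefore the hydraulic power P = 10979 W.


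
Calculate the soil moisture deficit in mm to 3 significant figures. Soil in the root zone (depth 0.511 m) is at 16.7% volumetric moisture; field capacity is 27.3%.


Approach: apply the soil moisture deficit relation, SMD = (FC - theta)/100 * depth * 1000.
SMD = (27.3 - 16.7)/100 * 0.511 * 1000 = 54.2 mm
Therefore the soil moisture deficit = 54.2 mm.


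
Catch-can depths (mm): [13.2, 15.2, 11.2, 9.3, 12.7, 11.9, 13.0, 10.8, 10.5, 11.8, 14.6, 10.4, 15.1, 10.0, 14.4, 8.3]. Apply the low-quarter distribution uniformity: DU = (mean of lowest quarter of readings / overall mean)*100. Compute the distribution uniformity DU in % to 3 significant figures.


sorted lowest 4 of 16: [8.3, 9.3, 10.0, 10.4] -> mean = 9.5000 mm
overall mean = 12.025 mm
DU = (9.5000/12.025)*100 = 79.0 %
Therefore the distribution uniformity DU = 79.0 %.


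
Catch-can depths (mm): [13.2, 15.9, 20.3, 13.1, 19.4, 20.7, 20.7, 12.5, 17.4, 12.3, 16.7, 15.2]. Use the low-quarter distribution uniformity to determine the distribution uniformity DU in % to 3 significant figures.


Approach: apply the low-quarter distribution uniformity, DU = (mean of lowest quarter of readings / overall mean)*100.
sorted lowest 3 of 12: [12.3, 12.5, 13.1] -> mean = 12.633 mm
overall mean = 16.450 mm
DU = (12.633/16.450)*100 = 76.8 %
Therefore the distribution uniformity DU = 76.8 %.


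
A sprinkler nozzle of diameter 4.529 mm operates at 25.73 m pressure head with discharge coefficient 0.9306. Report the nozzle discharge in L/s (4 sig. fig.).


Approach: apply the orifice equation, Q = Cd*A*sqrt(2*g*h), A = pi*(d/2)^2.
A = pi*(4.529e-3/2)^2 = 1.61100e-05 m^2
Q = 0.9306 * 1.61100e-05 * sqrt(2*9.81*25.73) * 1000 = 0.3368 L/s
Therefore the nozzle discharge = 0.3368 L/s.


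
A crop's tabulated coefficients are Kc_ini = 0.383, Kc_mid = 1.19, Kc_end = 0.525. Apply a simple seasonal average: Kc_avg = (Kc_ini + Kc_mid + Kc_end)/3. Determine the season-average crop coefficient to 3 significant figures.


Kc_avg = (0.383 + 1.19 + 0.525)/3 = 0.699
Therefore the season-average crop coefficient = 0.699.


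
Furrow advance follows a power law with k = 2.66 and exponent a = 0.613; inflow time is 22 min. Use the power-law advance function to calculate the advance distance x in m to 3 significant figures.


Approach: apply the power-law advance function, x = k*t^a.
x = 2.66 * 22^0.613 = 17.7 m
Therefore the advance distance x = 17.7 m.


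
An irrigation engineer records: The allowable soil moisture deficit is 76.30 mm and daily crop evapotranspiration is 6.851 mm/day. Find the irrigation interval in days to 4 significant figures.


Approach: apply the irrigation interval relation, interval = SMD / ETc.
interval = 76.30 / 6.851 = 11.14 days
Therefore the irrigation interval = 11.14 days.


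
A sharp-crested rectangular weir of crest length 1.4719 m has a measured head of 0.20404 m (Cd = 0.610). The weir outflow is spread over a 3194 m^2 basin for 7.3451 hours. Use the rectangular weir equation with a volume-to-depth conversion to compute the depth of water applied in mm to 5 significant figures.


Approach: apply the rectangular weir equation with a volume-to-depth conversion, Q = (2/3)*Cd*L*sqrt(2g)*H^1.5; d = Q*t/A * 1000.
Step 1 — weir discharge:
  Q = (2/3)*0.610*1.4719*sqrt(2*9.81)*0.20404^1.5 = 0.2443652 m^3/s
Step 2 — volume: V = 0.2443652 * 7.3451*3600 = 6461.593 m^3
Step 3 — depth: d = V/A * 1000 = 6461.593/3194 * 1000 = 2023.0 mm
Therefore the depth of water applied = 2023.0 mm.


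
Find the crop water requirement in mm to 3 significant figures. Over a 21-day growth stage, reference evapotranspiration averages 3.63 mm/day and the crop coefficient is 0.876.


Approach: apply the crop water requirement relation, CWR = ET0 * Kc * days.
CWR = 3.63 * 0.876 * 21 = 66.8 mm
Therefore the crop water requirement = 66.8 mm.


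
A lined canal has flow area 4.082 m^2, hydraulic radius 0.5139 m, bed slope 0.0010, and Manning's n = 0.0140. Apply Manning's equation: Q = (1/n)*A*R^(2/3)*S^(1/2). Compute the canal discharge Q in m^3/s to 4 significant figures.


Q = (1/0.0140) * 4.082 * 0.5139^(2/3) * 0.0010^(1/2) = 5.916 m^3/s
Therefore the canal discharge Q = 5.916 m^3/s.


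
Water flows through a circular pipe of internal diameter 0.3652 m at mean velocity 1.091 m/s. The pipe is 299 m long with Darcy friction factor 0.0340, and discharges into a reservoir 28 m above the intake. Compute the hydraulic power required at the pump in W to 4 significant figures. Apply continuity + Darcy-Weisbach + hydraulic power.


Approach: apply continuity + Darcy-Weisbach + hydraulic power, Q = A*v; hf = f*(L/D)*(v^2/(2g)); H = static + hf; P = rho*g*Q*H.
Step 1 — flow rate (continuity, Q = A*v):
  A = pi*(0.3652/2)^2 = 0.104749 m^2
  Q = 0.104749 * 1.091 = 0.114282 m^3/s
Step 2 — friction head loss (Darcy-Weisbach):
  hf = 0.0340 * (299/0.3652) * (1.091^2 / (2*9.81))
  hf = 1.68877 m
Step 3 — total head: H = 28 + 1.68877 = 29.6888 m
Step 4 — hydraulic power (P = rho*g*Q*H):
  P = 1000 * 9.81 * 0.114282 * 29.6888 = 33280 W
Therefore the hydraulic power required at the pump = 33280 W.


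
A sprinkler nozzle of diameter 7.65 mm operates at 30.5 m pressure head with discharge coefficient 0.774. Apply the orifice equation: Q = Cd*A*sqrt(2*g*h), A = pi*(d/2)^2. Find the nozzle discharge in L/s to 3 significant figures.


A = pi*(7.65e-3/2)^2 = 4.5963e-05 m^2
Q = 0.774 * 4.5963e-05 * sqrt(2*9.81*30.5) * 1000 = 0.870 L/s
Therefore the nozzle discharge = 0.870 L/s.


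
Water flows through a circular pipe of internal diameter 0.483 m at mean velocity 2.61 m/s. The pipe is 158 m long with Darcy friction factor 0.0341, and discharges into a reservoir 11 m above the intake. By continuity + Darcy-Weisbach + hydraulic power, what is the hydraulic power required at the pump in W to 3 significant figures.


Approach: apply continuity + Darcy-Weisbach + hydraulic power, Q = A*v; hf = f*(L/D)*(v^2/(2g)); H = static + hf; P = rho*g*Q*H.
Step 1 — flow rate (continuity, Q = A*v):
  A = pi*(0.483/2)^2 = 0.18322 m^2
  Q = 0.18322 * 2.61 = 0.47822 m^3/s
Step 2 — friction head loss (Darcy-Weisbach):
  hf = 0.0341 * (158/0.483) * (2.61^2 / (2*9.81))
  hf = 3.8730 m
Step 3 — total head: H = 11 + 3.8730 = 14.873 m
Step 4 — hydraulic power (P = rho*g*Q*H):
  P = 1000 * 9.81 * 0.47822 * 14.873 = 69800 W
Therefore the hydraulic power required at the pump = 69800 W.


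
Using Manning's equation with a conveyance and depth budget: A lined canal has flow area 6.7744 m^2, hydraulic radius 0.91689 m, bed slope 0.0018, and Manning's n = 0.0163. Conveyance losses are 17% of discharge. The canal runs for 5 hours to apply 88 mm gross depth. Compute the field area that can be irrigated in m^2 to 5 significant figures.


Approach: apply Manning's equation with a conveyance and depth budget, Q = (1/n)*A*R^(2/3)*S^(1/2); Q_field = Q*(1-loss); Area = Q_field*t/(d/1000).
Step 1 — canal discharge (Manning's equation):
  Q = (1/0.0163) * 6.7744 * 0.91689^(2/3) * 0.0018^(1/2) = 16.64170 m^3/s
Step 2 — delivered flow: Q_field = 16.64170*(1 - 17/100) = 13.81261 m^3/s
Step 3 — volume delivered: V = 13.81261 * 5*3600 = 248627.0 m^3
Step 4 — area served: A = V / (depth/1000) = 248627.0 / 0.088 = 2825300 m^2
Therefore the field area that can be irrigated = 2825300 m^2.


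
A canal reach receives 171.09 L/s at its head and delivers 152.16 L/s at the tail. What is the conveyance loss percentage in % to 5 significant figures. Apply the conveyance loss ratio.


Approach: apply the conveyance loss ratio, loss% = ((Q_head - Q_tail)/Q_head)*100.
loss = ((171.09 - 152.16)/171.09)*100 = 11.064 %
Therefore the conveyance loss percentage = 11.064 %.


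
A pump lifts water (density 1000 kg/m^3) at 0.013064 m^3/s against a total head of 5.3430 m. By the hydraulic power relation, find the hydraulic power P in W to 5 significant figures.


Approach: apply the hydraulic power relation, P = rho*g*Q*H.
P = 1000 * 9.81 * 0.013064 * 5.3430 = 684.75 W
Therefore the hydraulic power P = 684.75 W.


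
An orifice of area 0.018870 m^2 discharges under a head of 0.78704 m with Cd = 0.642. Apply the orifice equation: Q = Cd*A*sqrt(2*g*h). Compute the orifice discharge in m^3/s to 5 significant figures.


Q = 0.642 * 0.018870 * sqrt(2*9.81*0.78704) = 0.047605 m^3/s
Therefore the orifice discharge = 0.047605 m^3/s.


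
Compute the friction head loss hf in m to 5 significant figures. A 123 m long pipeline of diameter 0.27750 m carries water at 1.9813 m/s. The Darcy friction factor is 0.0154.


Approach: apply the Darcy-Weisbach equation, hf = f*(L/D)*(v^2/(2g)).
hf = 0.0154 * (123/0.27750) * (1.9813^2 / (2*9.81))
hf = 1.3657 m
Therefore the friction head loss hf = 1.3657 m.


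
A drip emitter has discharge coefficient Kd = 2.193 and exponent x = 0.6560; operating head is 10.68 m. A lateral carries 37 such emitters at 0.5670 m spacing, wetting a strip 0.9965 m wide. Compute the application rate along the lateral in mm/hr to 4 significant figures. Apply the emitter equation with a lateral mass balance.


Approach: apply the emitter equation with a lateral mass balance, q = Kd*h^x; Q = n*q; rate = Q/(n*spacing*width).
Step 1 — single emitter flow (q = Kd*h^x):
  q = 2.193 * 10.68^0.6560 = 10.3701 L/hr
Step 2 — total lateral flow: Q = 37 * 10.3701 = 383.692 L/hr
Step 3 — wetted area: A = 37 * 0.5670 * 0.9965 = 20.9056 m^2
Step 4 — application rate: Q/A = 383.692/20.9056 = 18.35 mm/hr
Therefore the application rate along the lateral = 18.35 mm/hr.


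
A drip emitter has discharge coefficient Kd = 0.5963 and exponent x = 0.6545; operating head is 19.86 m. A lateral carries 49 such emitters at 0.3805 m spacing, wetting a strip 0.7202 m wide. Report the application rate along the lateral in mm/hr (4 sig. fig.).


Approach: apply the emitter equation with a lateral mass balance, q = Kd*h^x; Q = n*q; rate = Q/(n*spacing*width).
Step 1 — single emitter flow (q = Kd*h^x):
  q = 0.5963 * 19.86^0.6545 = 4.21689 L/hr
Step 2 — total lateral flow: Q = 49 * 4.21689 = 206.628 L/hr
Step 3 — wetted area: A = 49 * 0.3805 * 0.7202 = 13.4278 m^2
Step 4 — application rate: Q/A = 206.628/13.4278 = 15.39 mm/hr
Therefore the application rate along the lateral = 15.39 mm/hr.


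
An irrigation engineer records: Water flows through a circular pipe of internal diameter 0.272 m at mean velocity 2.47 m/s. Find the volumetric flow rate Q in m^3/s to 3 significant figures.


Approach: apply the continuity equation for pipe flow, Q = A * v with A = pi*(D/2)^2.
A = pi*(0.272/2)^2 = 0.058107 m^2
Q = 0.058107 * 2.47 = 0.144 m^3/s
Therefore the volumetric flow rate Q = 0.144 m^3/s.


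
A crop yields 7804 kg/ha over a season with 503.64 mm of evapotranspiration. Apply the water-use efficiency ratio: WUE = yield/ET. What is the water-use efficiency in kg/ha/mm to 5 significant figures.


WUE = 7804 / 503.64 = 15.495 kg/ha/mm
Therefore the water-use efficiency = 15.495 kg/ha/mm.


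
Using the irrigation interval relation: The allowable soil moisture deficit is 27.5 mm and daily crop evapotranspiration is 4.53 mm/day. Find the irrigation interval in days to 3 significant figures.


Approach: apply the irrigation interval relation, interval = SMD / ETc.
interval = 27.5 / 4.53 = 6.07 days
Therefore the irrigation interval = 6.07 days.


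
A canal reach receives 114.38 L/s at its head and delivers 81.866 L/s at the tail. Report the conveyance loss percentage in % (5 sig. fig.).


Approach: apply the conveyance loss ratio, loss% = ((Q_head - Q_tail)/Q_head)*100.
loss = ((114.38 - 81.866)/114.38)*100 = 28.426 %
Therefore the conveyance loss percentage = 28.426 %.


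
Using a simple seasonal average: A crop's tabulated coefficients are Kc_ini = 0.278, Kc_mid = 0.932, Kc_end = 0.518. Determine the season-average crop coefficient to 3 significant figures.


Approach: apply a simple seasonal average, Kc_avg = (Kc_ini + Kc_mid + Kc_end)/3.
Kc_avg = (0.278 + 0.932 + 0.518)/3 = 0.576
Therefore the season-average crop coefficient = 0.576.


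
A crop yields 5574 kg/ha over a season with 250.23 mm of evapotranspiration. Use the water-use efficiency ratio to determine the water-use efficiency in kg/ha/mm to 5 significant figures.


Approach: apply the water-use efficiency ratio, WUE = yield/ET.
WUE = 5574 / 250.23 = 22.276 kg/ha/mm
Therefore the water-use efficiency = 22.276 kg/ha/mm.


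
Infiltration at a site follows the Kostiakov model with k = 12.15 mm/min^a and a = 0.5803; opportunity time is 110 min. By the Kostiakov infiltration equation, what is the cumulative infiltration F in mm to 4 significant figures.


Approach: apply the Kostiakov infiltration equation, F = k*t^a.
F = 12.15 * 110^0.5803 = 185.9 mm
Therefore the cumulative infiltration F = 185.9 mm.


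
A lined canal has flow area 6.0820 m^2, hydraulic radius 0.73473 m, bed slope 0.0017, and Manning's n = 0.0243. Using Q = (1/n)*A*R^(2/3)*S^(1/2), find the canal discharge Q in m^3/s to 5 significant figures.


Q = (1/0.0243) * 6.0820 * 0.73473^(2/3) * 0.0017^(1/2) = 8.4027 m^3/s
Therefore the canal discharge Q = 8.4027 m^3/s.


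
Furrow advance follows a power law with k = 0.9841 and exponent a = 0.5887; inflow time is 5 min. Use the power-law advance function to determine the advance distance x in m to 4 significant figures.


Approach: apply the power-law advance function, x = k*t^a.
x = 0.9841 * 5^0.5887 = 2.538 m
Therefore the advance distance x = 2.538 m.


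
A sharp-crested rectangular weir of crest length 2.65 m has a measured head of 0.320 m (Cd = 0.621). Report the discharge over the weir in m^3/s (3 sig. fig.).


Approach: apply the rectangular weir equation, Q = (2/3)*Cd*L*sqrt(2g)*H^1.5.
Q = (2/3)*0.621*2.65*sqrt(2*9.81)*0.320^1.5 = 0.880 m^3/s
Therefore the discharge over the weir = 0.880 m^3/s.


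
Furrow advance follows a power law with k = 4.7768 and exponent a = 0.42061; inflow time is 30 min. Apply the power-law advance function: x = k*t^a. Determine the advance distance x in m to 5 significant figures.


x = 4.7768 * 30^0.42061 = 19.972 m
Therefore the advance distance x = 19.972 m.
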